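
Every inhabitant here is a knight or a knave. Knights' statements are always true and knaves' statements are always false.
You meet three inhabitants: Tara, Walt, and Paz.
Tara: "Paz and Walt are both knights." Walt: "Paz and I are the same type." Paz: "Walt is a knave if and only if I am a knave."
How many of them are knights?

The unique consistent assignment is Tara=knight, Walt=knight, Paz=knight.
That has 3 knights.

3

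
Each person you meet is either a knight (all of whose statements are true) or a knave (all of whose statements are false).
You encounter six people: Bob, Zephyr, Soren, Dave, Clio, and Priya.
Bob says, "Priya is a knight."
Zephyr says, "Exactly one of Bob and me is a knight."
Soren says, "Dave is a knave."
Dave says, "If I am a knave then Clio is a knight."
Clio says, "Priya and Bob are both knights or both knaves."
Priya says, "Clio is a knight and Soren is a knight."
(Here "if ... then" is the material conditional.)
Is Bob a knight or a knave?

Consistent assignments: {Bob=knave, Zephyr=knight, Soren=knave, Dave=knight, Clio=knight, Priya=knave}; {Bob=knave, Zephyr=knave, Soren=knave, Dave=knight, Clio=knight, Priya=knave}
In every consistent assignment, Bob is a knave.

Bob is a knave.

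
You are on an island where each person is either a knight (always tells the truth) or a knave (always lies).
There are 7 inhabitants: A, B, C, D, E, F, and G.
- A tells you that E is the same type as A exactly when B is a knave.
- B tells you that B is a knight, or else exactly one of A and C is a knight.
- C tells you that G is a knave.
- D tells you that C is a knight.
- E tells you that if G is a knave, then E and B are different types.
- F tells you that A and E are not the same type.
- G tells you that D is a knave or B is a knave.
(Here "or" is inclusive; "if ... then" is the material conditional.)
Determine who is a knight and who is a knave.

A is a knave, B is a knave, C is a knave, D is a knave, E is a knight, F is a knight, and G is a knight.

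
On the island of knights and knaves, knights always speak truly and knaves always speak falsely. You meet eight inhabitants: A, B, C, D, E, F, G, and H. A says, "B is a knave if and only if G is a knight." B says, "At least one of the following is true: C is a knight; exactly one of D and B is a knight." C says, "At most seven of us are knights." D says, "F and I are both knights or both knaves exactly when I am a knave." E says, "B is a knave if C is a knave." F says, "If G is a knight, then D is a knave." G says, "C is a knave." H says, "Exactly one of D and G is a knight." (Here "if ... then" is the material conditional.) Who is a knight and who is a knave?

A is a knight, so "B is a knave if and only if G is a knight" must be true — and it is.
As a knight, B's statement "at least one of the following is true: C is a knight; exactly one of D and B is a knight" should be true; it is.
As a knight, C's statement "at most seven of us are knights" should be true; it is.
Since D is a knave, "F and I are both knights or both knaves exactly when I am a knave" needs to be False, which holds.
Since E is a knight, "B is a knave if C is a knave" needs to be true, which holds.
F is a knight, and the claim "if G is a knight, then D is a knave" is indeed true.
Since G is a knave, "C is a knave" needs to be False, which holds.
H is a knave, and the claim "exactly one of D and G is a knight" is indeed False.

A is a knight, B is a knight, C is a knight, D is a knave, E is a knight, F is a knight, G is a knave, and H is a knave.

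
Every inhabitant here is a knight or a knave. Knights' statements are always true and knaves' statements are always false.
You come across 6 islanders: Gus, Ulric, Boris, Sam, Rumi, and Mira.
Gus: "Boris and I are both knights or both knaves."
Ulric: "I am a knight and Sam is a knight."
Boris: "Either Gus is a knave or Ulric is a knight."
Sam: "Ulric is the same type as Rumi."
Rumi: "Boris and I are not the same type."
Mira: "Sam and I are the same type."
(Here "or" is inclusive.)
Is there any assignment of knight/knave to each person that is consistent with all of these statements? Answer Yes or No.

No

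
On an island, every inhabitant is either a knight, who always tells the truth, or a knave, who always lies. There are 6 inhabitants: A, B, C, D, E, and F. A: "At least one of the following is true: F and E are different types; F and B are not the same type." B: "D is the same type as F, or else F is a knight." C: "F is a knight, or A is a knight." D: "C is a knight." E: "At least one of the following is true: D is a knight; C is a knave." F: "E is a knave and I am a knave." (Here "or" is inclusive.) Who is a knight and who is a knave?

Since A is a knight, "at least one of the following is true: F and E are different types; F and B are not the same type" needs to be True, which holds.
As a knave, B's statement "D is the same type as F, or else F is a knight" should be False; it is.
C is a knight, so "F is a knight, or A is a knight" must be True — and it is.
D is a knight, and the claim "C is a knight" is indeed True.
E is a knight, so "at least one of the following is true: D is a knight; C is a knave" must be True — and it is.
F (knave): "E is a knave and I am a knave" — False. ✓

A is a knight, B is a knave, C is a knight, D is a knight, E is a knight, and F is a knave.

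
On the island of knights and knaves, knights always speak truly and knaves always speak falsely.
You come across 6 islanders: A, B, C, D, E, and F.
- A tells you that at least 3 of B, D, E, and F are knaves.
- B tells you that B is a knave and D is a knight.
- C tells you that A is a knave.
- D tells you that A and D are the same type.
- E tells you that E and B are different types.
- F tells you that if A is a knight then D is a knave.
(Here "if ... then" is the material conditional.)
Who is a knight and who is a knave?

A is a knight, so "at least 3 of B, D, E, and F are knaves" must be true — and it is.
As a knave, B's statement "B is a knave and D is a knight" should be false; it is.
C is a knave, so "A is a knave" must be false — and it is.
D is a knave, and the claim "A and D are the same type" is indeed false.
E is a knave, and the claim "E and B are different types" is indeed false.
F is a knight, so "if A is a knight then D is a knave" must be true — and it is.

A is a knight, B is a knave, C is a knave, D is a knave, E is a knave, and F is a knight.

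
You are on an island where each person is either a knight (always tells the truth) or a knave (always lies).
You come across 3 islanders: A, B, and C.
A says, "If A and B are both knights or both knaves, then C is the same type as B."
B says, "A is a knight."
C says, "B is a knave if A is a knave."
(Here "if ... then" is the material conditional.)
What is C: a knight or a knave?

Consistent assignments: {A=knight, B=knight, C=knight}; {A=knave, B=knave, C=knight}
In every consistent assignment, C is a knight.

C is a knight.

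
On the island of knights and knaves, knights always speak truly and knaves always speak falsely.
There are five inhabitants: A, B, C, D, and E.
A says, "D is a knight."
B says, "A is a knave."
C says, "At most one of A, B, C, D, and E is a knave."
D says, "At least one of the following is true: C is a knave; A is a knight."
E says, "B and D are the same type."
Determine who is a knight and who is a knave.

Since A is a knight, "D is a knight" needs to be True, which holds.
Since B is a knave, "A is a knave" needs to be false, which holds.
C (knave): "at most one of A, B, C, D, and E is a knave" — false. ✓
D is a knight, and the claim "at least one of the following is true: C is a knave; A is a knight" is indeed True.
E is a knave, so "B and D are the same type" must be false — and it is.

A is a knight, B is a knave, C is a knave, D is a knight, and E is a knave.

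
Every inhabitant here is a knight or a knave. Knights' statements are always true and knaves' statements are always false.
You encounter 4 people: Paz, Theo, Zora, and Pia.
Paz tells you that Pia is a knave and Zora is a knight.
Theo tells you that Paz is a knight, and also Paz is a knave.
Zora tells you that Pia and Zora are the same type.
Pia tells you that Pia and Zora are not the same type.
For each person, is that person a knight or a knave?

Suppose Paz is a knight. Then Paz's statement "Pia is a knave and Zora is a knight" would have to be true. Checking the 8 ways to assign the others, none is consistent with every speaker.
(For instance, with Theo=knave, Zora=knave, Pia=knight, Paz's claim "Pia is a knave and Zora is a knight" comes out false where it would need to be true.)
So Paz must be a knave, making "Pia is a knave and Zora is a knight" false. Taking Paz=knave, Theo=knave, Zora=knave, Pia=knight, each remaining statement checks out:
  Theo (knave): "Paz is a knight, and also Paz is a knave" — false. ✓
  Zora (knave): "Pia and Zora are the same type" — false. ✓
  Pia (knight): "Pia and Zora are not the same type" — true. ✓
This is the unique consistent assignment.

Paz is a knave, Theo is a knave, Zora is a knave, and Pia is a knight.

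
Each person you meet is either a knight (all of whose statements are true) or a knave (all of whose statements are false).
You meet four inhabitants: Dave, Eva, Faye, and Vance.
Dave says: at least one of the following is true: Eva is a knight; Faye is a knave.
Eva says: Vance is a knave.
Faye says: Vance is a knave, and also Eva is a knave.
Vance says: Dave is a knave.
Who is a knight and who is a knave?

Dave is a knight, Eva is a knight, Faye is a knave, and Vance is a knave.

Dave is a knight, so "at least one of the following is true: Eva is a knight; Faye is a knave" must be true — and it is.
Eva is a knight; "Vance is a knave" is true, as required.
Faye is a knave; "Vance is a knave, and also Eva is a knave" is false, as required.
Vance is a knave, and the claim "Dave is a knave" is indeed false.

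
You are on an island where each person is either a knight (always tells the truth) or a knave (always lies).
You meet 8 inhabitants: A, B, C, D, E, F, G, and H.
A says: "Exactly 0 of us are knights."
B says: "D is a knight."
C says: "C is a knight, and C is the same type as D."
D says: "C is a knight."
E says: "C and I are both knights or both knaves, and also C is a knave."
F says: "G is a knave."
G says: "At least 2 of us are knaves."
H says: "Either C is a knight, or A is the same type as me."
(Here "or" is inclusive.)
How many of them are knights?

5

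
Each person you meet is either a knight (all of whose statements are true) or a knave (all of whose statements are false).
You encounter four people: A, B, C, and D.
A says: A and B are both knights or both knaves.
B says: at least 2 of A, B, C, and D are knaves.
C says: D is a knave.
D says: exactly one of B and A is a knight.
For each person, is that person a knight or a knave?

A is a knave, B is a knight, C is a knave, and D is a knight.

A is a knave, so "A and B are both knights or both knaves" must be False — and it is.
As a knight, B's statement "at least 2 of A, B, C, and D are knaves" should be true; it is.
C (knave): "D is a knave" — False. ✓
Since D is a knight, "exactly one of B and A is a knight" needs to be true, which holds.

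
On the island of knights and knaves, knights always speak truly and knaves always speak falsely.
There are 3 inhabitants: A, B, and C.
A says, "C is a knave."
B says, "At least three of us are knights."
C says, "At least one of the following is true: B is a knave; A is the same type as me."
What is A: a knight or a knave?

Consistent assignments: {A=knave, B=knave, C=knight}
In every consistent assignment, A is a knave.

A is a knave.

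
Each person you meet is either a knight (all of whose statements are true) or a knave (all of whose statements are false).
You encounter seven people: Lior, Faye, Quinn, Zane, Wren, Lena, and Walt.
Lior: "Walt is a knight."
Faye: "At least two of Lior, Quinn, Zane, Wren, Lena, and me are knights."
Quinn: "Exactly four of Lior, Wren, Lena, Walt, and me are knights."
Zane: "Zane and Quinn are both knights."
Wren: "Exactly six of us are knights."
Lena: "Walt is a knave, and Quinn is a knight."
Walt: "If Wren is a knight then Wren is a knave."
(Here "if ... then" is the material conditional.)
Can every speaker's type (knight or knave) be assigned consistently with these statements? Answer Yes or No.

Yes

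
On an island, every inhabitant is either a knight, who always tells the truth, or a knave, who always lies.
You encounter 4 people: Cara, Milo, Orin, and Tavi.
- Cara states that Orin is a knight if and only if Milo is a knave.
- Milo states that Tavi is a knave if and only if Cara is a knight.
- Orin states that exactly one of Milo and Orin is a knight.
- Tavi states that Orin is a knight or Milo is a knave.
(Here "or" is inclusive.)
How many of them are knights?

The unique consistent assignment is Cara=knight, Milo=knave, Orin=knight, Tavi=knight.
That has 3 knights.

3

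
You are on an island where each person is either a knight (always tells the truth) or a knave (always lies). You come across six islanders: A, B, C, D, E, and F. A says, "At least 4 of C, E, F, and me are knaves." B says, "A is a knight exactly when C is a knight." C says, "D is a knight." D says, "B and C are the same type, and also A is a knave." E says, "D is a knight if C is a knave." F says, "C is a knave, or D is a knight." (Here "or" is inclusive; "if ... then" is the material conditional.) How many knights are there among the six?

The unique consistent assignment is A=knave, B=knight, C=knave, D=knave, E=knave, F=knight.
That has 2 knights.

2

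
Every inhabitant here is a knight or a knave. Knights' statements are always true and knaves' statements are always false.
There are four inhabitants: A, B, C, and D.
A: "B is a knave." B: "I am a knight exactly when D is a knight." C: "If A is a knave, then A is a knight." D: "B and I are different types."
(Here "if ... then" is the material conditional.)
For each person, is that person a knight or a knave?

Suppose A is a knave. Then A's statement "B is a knave" would have to be false. Checking the 8 ways to assign the others, none is consistent with every speaker.
(For instance, with B=knave, C=knight, D=knight, A's claim "B is a knave" comes out true where it would need to be false.)
So A must be a knight, making "B is a knave" true. Taking A=knight, B=knave, C=knight, D=knight, each remaining statement checks out:
  B (knave): "I am a knight exactly when D is a knight" — false. ✓
  C (knight): "if A is a knave, then A is a knight" — true. ✓
  D (knight): "B and I are different types" — true. ✓
This is the unique consistent assignment.

Knights: A, C, and D. Knaves: B.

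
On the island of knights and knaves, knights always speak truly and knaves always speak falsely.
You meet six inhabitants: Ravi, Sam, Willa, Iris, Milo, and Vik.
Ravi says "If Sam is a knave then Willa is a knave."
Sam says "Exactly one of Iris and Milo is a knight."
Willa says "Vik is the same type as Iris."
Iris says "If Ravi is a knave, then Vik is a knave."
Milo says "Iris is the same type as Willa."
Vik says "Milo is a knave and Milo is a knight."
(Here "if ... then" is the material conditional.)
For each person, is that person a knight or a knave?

Ravi is a knight, Sam is a knight, Willa is a knave, Iris is a knight, Milo is a knave, and Vik is a knave.

Ravi is a knight, so "if Sam is a knave then Willa is a knave" must be True — and it is.
Since Sam is a knight, "exactly one of Iris and Milo is a knight" needs to be True, which holds.
Willa is a knave; "Vik is the same type as Iris" is False, as required.
As a knight, Iris's statement "if Ravi is a knave, then Vik is a knave" should be True; it is.
Milo (knave): "Iris is the same type as Willa" — False. ✓
Vik is a knave; "Milo is a knave and Milo is a knight" is False, as required.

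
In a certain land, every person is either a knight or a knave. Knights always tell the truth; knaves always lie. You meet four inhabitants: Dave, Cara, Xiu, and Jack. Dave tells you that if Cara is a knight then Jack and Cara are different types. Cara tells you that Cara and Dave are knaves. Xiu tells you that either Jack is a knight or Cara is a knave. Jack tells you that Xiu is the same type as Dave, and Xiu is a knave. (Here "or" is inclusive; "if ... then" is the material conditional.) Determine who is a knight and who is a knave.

Dave is a knight; "if Cara is a knight then Jack and Cara are different types" is true, as required.
Cara is a knave, so "Cara and Dave are knaves" must be false — and it is.
Xiu is a knight, so "either Jack is a knight or Cara is a knave" must be true — and it is.
Jack is a knave, so "Xiu is the same type as Dave, and Xiu is a knave" must be false — and it is.

Dave is a knight, Cara is a knave, Xiu is a knight, and Jack is a knave.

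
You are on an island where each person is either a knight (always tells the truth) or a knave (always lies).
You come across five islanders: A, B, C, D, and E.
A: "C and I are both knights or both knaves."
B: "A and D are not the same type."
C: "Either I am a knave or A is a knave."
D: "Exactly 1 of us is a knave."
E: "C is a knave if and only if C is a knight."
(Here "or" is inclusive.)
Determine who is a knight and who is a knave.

A is a knave; "C and I are both knights or both knaves" is false, as required.
Since B is a knave, "A and D are not the same type" needs to be false, which holds.
Since C is a knight, "either I am a knave or A is a knave" needs to be True, which holds.
Since D is a knave, "exactly 1 of us is a knave" needs to be false, which holds.
E is a knave, so "C is a knave if and only if C is a knight" must be false — and it is.

A is a knave, B is a knave, C is a knight, D is a knave, and E is a knave.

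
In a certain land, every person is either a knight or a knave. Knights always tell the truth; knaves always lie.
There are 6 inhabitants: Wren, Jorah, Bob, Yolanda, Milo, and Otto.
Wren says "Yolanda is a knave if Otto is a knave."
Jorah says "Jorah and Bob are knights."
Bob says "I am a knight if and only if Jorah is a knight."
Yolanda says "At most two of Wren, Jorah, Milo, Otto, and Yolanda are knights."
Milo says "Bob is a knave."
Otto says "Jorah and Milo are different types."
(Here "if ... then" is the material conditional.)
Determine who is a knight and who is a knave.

Wren is a knight, and the claim "Yolanda is a knave if Otto is a knave" is indeed True.
Jorah is a knight, so "Jorah and Bob are knights" must be True — and it is.
Bob is a knight; "I am a knight if and only if Jorah is a knight" is True, as required.
As a knave, Yolanda's statement "at most two of Wren, Jorah, Milo, Otto, and Yolanda are knights" should be False; it is.
Milo is a knave, so "Bob is a knave" must be False — and it is.
Otto is a knight, so "Jorah and Milo are different types" must be True — and it is.

Wren is a knight, Jorah is a knight, Bob is a knight, Yolanda is a knave, Milo is a knave, and Otto is a knight.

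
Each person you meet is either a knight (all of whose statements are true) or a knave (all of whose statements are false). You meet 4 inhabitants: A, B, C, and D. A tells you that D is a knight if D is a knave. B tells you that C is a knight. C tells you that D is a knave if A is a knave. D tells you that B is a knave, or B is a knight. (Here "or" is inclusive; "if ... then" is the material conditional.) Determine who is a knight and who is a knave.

A is a knight, B is a knight, C is a knight, and D is a knight.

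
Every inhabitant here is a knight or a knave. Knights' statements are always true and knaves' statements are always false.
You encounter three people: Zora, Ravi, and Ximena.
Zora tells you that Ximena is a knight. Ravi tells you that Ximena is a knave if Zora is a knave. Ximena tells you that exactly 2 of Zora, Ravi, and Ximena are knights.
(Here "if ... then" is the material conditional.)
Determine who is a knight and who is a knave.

Since Zora is a knave, "Ximena is a knight" needs to be false, which holds.
Ravi (knight): "Ximena is a knave if Zora is a knave" — true. ✓
As a knave, Ximena's statement "exactly 2 of Zora, Ravi, and Ximena are knights" should be false; it is.

Zora is a knave, Ravi is a knight, and Ximena is a knave.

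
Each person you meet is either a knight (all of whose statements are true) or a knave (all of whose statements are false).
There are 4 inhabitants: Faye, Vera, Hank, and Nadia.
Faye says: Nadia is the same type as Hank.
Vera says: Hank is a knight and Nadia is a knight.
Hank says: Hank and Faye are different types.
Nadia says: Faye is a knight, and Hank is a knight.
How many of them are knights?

1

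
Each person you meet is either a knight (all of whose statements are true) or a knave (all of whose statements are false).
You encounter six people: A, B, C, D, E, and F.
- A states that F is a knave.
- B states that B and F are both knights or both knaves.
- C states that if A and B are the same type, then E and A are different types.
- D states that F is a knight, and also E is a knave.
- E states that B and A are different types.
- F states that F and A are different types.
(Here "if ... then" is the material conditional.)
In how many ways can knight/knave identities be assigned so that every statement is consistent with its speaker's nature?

2

Consistent assignments:
  A=knave, B=knight, C=knight, D=knave, E=knight, F=knight
  A=knave, B=knave, C=knave, D=knight, E=knave, F=knight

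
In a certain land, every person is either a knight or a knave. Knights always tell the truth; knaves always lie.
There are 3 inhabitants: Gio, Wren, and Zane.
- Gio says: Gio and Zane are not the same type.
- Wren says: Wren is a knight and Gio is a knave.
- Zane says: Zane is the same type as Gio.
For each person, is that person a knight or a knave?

Gio is a knight; "Gio and Zane are not the same type" is true, as required.
Since Wren is a knave, "Wren is a knight and Gio is a knave" needs to be False, which holds.
Since Zane is a knave, "Zane is the same type as Gio" needs to be False, which holds.

Gio is a knight, Wren is a knave, and Zane is a knave.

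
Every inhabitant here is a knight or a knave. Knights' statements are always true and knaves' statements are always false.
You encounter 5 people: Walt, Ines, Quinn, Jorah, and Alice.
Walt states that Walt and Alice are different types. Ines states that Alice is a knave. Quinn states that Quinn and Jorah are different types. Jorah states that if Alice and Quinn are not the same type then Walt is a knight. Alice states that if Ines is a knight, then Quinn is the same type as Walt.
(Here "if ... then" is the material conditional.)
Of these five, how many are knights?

2

The unique consistent assignment is Walt=knave, Ines=knight, Quinn=knight, Jorah=knave, Alice=knave.
That has 2 knights.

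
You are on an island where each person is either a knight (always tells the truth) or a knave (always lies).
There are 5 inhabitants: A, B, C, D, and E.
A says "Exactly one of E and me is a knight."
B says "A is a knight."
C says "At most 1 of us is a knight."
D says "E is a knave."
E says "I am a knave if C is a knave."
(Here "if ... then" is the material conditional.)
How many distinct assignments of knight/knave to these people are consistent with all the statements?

0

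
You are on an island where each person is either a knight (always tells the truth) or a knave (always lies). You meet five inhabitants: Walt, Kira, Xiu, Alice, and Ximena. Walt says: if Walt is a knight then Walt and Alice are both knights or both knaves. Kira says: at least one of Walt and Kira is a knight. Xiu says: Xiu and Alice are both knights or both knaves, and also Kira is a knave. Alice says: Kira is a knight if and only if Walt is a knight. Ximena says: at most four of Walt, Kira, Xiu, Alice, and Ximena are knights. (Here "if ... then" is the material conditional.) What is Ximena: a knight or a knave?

Ximena is a knight.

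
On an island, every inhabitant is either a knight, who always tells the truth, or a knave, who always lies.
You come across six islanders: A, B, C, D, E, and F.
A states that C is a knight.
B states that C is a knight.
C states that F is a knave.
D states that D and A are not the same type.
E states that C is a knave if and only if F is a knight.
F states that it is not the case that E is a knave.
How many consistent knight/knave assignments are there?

2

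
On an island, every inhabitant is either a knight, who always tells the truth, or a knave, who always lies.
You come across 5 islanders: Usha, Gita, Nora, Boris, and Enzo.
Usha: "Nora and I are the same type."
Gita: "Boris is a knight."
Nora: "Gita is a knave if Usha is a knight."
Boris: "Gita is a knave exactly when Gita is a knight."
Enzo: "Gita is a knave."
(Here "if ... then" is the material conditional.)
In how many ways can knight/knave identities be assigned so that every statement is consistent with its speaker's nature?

Consistent assignments:
  Usha=knight, Gita=knave, Nora=knight, Boris=knave, Enzo=knight
  Usha=knave, Gita=knave, Nora=knight, Boris=knave, Enzo=knight

2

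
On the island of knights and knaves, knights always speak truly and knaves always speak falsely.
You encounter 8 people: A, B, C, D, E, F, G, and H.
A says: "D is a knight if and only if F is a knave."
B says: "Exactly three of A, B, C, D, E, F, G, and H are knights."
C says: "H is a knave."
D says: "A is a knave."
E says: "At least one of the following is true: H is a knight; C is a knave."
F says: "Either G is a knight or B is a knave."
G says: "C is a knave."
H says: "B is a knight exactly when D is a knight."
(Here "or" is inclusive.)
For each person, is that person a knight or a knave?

Since A is a knight, "D is a knight if and only if F is a knave" needs to be True, which holds.
As a knave, B's statement "exactly three of A, B, C, D, E, F, G, and H are knights" should be false; it is.
As a knave, C's statement "H is a knave" should be false; it is.
D is a knave, and the claim "A is a knave" is indeed false.
E (knight): "at least one of the following is true: H is a knight; C is a knave" — True. ✓
F is a knight, so "either G is a knight or B is a knave" must be True — and it is.
G is a knight, so "C is a knave" must be True — and it is.
H is a knight, and the claim "B is a knight exactly when D is a knight" is indeed True.

A is a knight, B is a knave, C is a knave, D is a knave, E is a knight, F is a knight, G is a knight, and H is a knight.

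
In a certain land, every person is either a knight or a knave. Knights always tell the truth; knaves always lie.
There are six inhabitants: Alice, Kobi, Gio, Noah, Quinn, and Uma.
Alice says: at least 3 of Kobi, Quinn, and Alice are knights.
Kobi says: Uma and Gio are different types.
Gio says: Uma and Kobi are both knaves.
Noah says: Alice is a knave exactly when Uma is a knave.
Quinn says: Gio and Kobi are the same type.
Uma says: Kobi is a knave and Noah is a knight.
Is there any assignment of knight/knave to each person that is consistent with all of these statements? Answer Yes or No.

No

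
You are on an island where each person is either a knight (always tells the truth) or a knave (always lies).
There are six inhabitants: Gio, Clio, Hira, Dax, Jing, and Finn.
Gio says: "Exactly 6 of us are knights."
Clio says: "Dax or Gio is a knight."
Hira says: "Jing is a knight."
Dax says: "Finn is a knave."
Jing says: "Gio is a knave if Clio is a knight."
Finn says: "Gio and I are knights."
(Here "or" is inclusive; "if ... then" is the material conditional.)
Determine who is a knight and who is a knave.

Gio is a knave, and the claim "exactly 6 of us are knights" is indeed False.
Clio (knight): "Dax or Gio is a knight" — True. ✓
Hira is a knight; "Jing is a knight" is True, as required.
Since Dax is a knight, "Finn is a knave" needs to be True, which holds.
Jing is a knight, and the claim "Gio is a knave if Clio is a knight" is indeed True.
As a knave, Finn's statement "Gio and I are knights" should be False; it is.

Gio is a knave, Clio is a knight, Hira is a knight, Dax is a knight, Jing is a knight, and Finn is a knave.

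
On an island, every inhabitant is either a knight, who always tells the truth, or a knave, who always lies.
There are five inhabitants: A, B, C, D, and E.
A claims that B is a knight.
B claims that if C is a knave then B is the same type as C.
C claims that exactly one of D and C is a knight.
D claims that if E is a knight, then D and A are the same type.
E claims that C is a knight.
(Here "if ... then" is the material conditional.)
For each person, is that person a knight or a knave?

Knights: A, B, C, and E. Knaves: D.

A is a knight, so "B is a knight" must be true — and it is.
B is a knight, so "if C is a knave then B is the same type as C" must be true — and it is.
C is a knight, and the claim "exactly one of D and C is a knight" is indeed true.
As a knave, D's statement "if E is a knight, then D and A are the same type" should be false; it is.
As a knight, E's statement "C is a knight" should be true; it is.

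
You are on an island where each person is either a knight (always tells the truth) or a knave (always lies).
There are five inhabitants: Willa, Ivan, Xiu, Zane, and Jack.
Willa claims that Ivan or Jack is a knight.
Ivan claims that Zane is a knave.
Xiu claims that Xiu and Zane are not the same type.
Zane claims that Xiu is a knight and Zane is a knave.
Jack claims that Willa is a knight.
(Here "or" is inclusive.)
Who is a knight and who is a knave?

Willa is a knight, Ivan is a knight, Xiu is a knave, Zane is a knave, and Jack is a knight.

Suppose Willa is a knave. Then Willa's statement "Ivan or Jack is a knight" would have to be false. Checking the 16 ways to assign the others, none is consistent with every speaker.
(For instance, with Ivan=knight, Xiu=knave, Zane=knave, Jack=knight, Willa's claim "Ivan or Jack is a knight" comes out true where it would need to be false.)
So Willa must be a knight, making "Ivan or Jack is a knight" true. Taking Willa=knight, Ivan=knight, Xiu=knave, Zane=knave, Jack=knight, each remaining statement checks out:
  Ivan (knight): "Zane is a knave" — true. ✓
  Xiu (knave): "Xiu and Zane are not the same type" — false. ✓
  Zane (knave): "Xiu is a knight and Zane is a knave" — false. ✓
  Jack (knight): "Willa is a knight" — true. ✓
This is the unique consistent assignment.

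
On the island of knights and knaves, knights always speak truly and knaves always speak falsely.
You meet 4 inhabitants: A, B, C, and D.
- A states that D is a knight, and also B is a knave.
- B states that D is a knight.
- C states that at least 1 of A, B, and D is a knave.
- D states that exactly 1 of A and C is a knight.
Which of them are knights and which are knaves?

Knights: B, C, and D. Knaves: A.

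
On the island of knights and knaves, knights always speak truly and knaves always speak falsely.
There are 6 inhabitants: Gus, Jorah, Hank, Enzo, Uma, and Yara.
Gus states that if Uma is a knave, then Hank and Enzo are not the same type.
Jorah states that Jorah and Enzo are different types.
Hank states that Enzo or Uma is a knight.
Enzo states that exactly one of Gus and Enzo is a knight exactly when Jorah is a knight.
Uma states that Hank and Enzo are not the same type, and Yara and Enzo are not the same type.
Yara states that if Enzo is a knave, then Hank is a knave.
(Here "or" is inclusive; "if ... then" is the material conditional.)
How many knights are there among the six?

2

The unique consistent assignment is Gus=knave, Jorah=knight, Hank=knave, Enzo=knave, Uma=knave, Yara=knight.
That has 2 knights.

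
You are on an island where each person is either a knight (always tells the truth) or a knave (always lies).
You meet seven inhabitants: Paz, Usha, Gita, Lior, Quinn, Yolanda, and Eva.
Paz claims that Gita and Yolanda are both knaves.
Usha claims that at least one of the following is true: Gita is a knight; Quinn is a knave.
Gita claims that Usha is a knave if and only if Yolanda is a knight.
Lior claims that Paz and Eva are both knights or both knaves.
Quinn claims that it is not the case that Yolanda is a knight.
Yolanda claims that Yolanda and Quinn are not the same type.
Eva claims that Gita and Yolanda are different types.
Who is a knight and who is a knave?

Knights: Usha, Yolanda, and Eva. Knaves: Paz, Gita, Lior, and Quinn.

Paz is a knave, so "Gita and Yolanda are both knaves" must be False — and it is.
Usha (knight): "at least one of the following is true: Gita is a knight; Quinn is a knave" — true. ✓
Since Gita is a knave, "Usha is a knave if and only if Yolanda is a knight" needs to be False, which holds.
As a knave, Lior's statement "Paz and Eva are both knights or both knaves" should be False; it is.
Quinn is a knave, and the claim "it is not the case that Yolanda is a knight" is indeed False.
Yolanda is a knight; "Yolanda and Quinn are not the same type" is true, as required.
Eva is a knight, and the claim "Gita and Yolanda are different types" is indeed true.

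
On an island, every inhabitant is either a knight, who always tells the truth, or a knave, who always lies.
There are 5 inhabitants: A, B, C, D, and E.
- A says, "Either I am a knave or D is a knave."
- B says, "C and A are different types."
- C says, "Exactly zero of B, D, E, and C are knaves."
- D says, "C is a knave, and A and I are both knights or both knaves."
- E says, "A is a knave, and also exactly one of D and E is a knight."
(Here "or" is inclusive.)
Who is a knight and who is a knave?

As a knight, A's statement "either I am a knave or D is a knave" should be true; it is.
B (knight): "C and A are different types" — true. ✓
C (knave): "exactly zero of B, D, E, and C are knaves" — false. ✓
D is a knave, and the claim "C is a knave, and A and I are both knights or both knaves" is indeed false.
E is a knave; "A is a knave, and also exactly one of D and E is a knight" is false, as required.

A is a knight, B is a knight, C is a knave, D is a knave, and E is a knave.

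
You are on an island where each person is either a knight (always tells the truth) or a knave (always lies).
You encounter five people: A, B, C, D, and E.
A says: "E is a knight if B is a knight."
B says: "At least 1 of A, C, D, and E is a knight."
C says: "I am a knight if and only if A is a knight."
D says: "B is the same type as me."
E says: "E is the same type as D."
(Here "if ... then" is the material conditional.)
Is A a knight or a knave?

Consistent assignments: {A=knight, B=knight, C=knight, D=knight, E=knight}; {A=knight, B=knight, C=knave, D=knight, E=knight}
In every consistent assignment, A is a knight.

A is a knight.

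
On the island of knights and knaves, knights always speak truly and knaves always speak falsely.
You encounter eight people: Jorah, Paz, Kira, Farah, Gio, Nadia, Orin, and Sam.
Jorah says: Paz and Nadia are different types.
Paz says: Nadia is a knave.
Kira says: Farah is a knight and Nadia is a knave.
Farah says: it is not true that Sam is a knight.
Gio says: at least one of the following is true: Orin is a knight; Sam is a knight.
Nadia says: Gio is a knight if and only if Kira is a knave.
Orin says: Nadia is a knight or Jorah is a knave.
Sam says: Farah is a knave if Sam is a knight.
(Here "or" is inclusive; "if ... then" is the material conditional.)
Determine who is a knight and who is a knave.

Jorah is a knight, Paz is a knave, Kira is a knave, Farah is a knave, Gio is a knight, Nadia is a knight, Orin is a knight, and Sam is a knight.

As a knight, Jorah's statement "Paz and Nadia are different types" should be true; it is.
As a knave, Paz's statement "Nadia is a knave" should be False; it is.
Kira (knave): "Farah is a knight and Nadia is a knave" — False. ✓
Farah is a knave; "it is not true that Sam is a knight" is False, as required.
As a knight, Gio's statement "at least one of the following is true: Orin is a knight; Sam is a knight" should be true; it is.
As a knight, Nadia's statement "Gio is a knight if and only if Kira is a knave" should be true; it is.
As a knight, Orin's statement "Nadia is a knight or Jorah is a knave" should be true; it is.
Sam (knight): "Farah is a knave if Sam is a knight" — true. ✓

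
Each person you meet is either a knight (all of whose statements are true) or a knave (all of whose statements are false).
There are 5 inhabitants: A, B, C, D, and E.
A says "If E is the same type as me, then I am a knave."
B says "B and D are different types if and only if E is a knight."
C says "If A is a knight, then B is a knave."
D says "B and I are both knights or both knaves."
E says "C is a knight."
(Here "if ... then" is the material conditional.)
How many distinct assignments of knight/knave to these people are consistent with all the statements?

1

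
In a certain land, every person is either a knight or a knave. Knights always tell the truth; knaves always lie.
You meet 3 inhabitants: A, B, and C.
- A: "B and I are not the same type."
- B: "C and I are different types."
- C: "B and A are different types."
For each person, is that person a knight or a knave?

A (knave): "B and I are not the same type" — false. ✓
B is a knave, and the claim "C and I are different types" is indeed false.
C is a knave, and the claim "B and A are different types" is indeed false.

A is a knave, B is a knave, and C is a knave.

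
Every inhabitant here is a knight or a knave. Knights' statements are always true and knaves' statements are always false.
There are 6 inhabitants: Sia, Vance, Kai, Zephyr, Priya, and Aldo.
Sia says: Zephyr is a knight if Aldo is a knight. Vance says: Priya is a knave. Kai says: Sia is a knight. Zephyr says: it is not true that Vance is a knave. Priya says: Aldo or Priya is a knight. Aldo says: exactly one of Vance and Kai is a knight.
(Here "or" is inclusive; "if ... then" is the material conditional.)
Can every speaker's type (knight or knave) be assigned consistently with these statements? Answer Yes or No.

Yes

One consistent assignment: Sia=knight, Vance=knight, Kai=knight, Zephyr=knight, Priya=knave, Aldo=knave.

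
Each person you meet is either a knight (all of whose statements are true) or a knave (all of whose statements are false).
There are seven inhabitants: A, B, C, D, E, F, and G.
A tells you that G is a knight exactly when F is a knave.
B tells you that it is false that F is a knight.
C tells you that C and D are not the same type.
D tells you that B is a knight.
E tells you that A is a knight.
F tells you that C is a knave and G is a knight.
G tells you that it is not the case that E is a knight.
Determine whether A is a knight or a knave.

A is a knave.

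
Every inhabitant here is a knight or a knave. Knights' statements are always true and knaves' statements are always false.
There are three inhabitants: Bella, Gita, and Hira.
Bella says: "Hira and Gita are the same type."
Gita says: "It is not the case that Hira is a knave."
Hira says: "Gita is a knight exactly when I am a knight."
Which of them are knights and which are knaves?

Bella is a knight, Gita is a knight, and Hira is a knight.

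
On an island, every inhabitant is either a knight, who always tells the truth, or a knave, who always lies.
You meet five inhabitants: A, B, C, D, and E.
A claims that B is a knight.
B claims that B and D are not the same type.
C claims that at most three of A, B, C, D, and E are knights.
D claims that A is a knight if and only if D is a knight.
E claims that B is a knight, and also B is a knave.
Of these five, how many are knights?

3

The unique consistent assignment is A=knight, B=knight, C=knight, D=knave, E=knave.
That has 3 knights.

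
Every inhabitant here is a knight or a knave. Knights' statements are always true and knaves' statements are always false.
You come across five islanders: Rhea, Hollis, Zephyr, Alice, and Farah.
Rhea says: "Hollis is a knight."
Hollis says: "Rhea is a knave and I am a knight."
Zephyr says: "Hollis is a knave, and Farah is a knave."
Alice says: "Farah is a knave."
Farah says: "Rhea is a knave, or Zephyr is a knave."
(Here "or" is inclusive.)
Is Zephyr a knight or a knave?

Consistent assignments: {Rhea=knave, Hollis=knave, Zephyr=knave, Alice=knave, Farah=knight}
In every consistent assignment, Zephyr is a knave.

Zephyr is a knave.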